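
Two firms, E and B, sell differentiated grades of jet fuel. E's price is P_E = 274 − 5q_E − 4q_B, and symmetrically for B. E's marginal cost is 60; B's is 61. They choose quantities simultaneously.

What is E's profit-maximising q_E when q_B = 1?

Firm E's profit: π = q_E(274 − 5q_E − 4q_B) − 60q_E.
∂π/∂q_E = 214 − 10q_E − 4q_B = 0 ⇒ q_E = 21.4 − 0.4q_B.
At q_B = 1: q_E = 21.4 − 0.4·1 = 21.

21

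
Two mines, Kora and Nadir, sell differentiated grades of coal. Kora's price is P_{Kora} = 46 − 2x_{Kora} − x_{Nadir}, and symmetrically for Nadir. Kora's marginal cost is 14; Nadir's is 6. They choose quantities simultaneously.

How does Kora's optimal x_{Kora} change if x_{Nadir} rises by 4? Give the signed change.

Mine Kora's profit: π = x_{Kora}(46 − 2x_{Kora} − x_{Nadir}) − 14x_{Kora}.
∂π/∂x_{Kora} = 32 − 4x_{Kora} − x_{Nadir} = 0 ⇒ x_{Kora} = 8 − 0.25x_{Nadir}.
The reaction-function slope is −0.25, so a 4-unit rise in x_{Nadir} moves x_{Kora} by −0.25 × 4 = −1. Kora's best response falls — the actions are strategic substitutes.

-1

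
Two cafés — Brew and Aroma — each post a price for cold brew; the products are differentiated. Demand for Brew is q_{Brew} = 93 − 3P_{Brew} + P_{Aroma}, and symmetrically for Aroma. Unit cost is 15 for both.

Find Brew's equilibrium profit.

Brew's profit: π = (P_{Brew} − 15)(93 − 3P_{Brew} + P_{Aroma}).
∂π/∂P_{Brew} = 138 − 6P_{Brew} + P_{Aroma} = 0 ⇒ P_{Brew} = 23 + (1/6)P_{Aroma}.
The game is symmetric, so in equilibrium P_{Aroma} = P_{Brew}: the reaction function gives (5/6)P_{Brew} = 23, hence P_{Brew} = 27.6.
q_{Brew} = 93 − 3·27.6 + 27.6 = 37.8.
Profit = (27.6 − 15)·37.8 = 476.28.

476.28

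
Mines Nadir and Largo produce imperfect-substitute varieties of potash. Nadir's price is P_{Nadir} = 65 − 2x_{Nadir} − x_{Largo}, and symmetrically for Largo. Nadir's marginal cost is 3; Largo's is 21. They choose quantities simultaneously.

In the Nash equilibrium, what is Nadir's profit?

Mine Nadir's profit: π = x_{Nadir}(65 − 2x_{Nadir} − x_{Largo}) − 3x_{Nadir}.
∂π/∂x_{Nadir} = 62 − 4x_{Nadir} − x_{Largo} = 0 ⇒ x_{Nadir} = 15.5 − 0.25x_{Largo}.
Similarly x_{Largo} = 11 − 0.25x_{Nadir}.
Plugging x_{Largo} into Nadir's best response: x_{Nadir} = 15.5 − 0.25(11 − 0.25x_{Nadir}) ⇒ 0.9375x_{Nadir} = 12.75, so x_{Nadir} = 13.6.
Then x_{Largo} = 11 − 0.25·13.6 = 7.6.
P_{Nadir} = 65 − 2·13.6 − 7.6 = 30.2.
Profit = (30.2 − 3)·13.6 = 369.92.

369.92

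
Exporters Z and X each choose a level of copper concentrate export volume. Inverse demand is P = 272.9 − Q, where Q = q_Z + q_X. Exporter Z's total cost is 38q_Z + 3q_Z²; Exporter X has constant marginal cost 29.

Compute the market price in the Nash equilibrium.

143.42

Exporter Z's profit: π = q_Z(272.9 − (q_Z + q_X)) − 38q_Z − 3q_Z².
∂π/∂q_Z = 234.9 − 8q_Z − q_X = 0, so q_Z = 29.3625 − 0.125q_X.
For X: ∂π/∂q_X = 243.9 − 2q_X − q_Z = 0 ⇒ q_X = 121.95 − 0.5q_Z.
Plugging q_X into Z's best response: q_Z = 29.3625 − 0.125(121.95 − 0.5q_Z) ⇒ 0.9375q_Z = 2259/160, so q_Z = 15.06.
Then q_X = 121.95 − 0.5·15.06 = 114.42.
Equilibrium price: P = 272.9 − 129.48 = 143.42.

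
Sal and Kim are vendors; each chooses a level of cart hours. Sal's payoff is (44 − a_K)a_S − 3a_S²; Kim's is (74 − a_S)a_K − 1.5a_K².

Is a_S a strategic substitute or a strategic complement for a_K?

Expanding Sal's payoff: 44a_S − a_Ka_S − 3a_S².
∂π/∂a_S = 44 − a_K − 6a_S = 0, so a_S = 22/3 − (1/6)a_K.
The best-response slope da_S/da_K = −1/6 < 0: the reaction function is downward-sloping, so the choices are strategic substitutes.

strategic substitutes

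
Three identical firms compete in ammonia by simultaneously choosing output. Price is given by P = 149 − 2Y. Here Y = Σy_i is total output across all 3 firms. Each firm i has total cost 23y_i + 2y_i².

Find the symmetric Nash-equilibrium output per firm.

10.5

A representative firm's profit is π_i = y_i(149 − 2Y) − 23y_i − 2y_i², with Y = y_i + Σ_{j≠i} y_j.
First-order condition: 126 − 8y_i − 2Σ_{j≠i} y_j = 0.
Imposing symmetry (y_j = y for all j) turns Σ_{j≠i} y_j into 2y, so 126 = 12y and y = 10.5.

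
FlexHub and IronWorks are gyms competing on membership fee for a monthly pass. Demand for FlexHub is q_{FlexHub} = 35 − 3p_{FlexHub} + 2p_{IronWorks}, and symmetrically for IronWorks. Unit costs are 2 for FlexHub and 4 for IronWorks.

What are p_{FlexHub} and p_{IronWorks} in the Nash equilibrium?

10.625, 11.375

FlexHub's profit: π = (p_{FlexHub} − 2)(35 − 3p_{FlexHub} + 2p_{IronWorks}).
∂π/∂p_{FlexHub} = 41 − 6p_{FlexHub} + 2p_{IronWorks} = 0 ⇒ p_{FlexHub} = 41/6 + (1/3)p_{IronWorks}.
Similarly p_{IronWorks} = 47/6 + (1/3)p_{FlexHub}.
Substituting the second reaction function into the first: p_{FlexHub} = 41/6 + (1/3)(47/6 + (1/3)p_{FlexHub}), which gives (8/9)p_{FlexHub} = 85/9 ⇒ p_{FlexHub} = 10.625.
Then p_{IronWorks} = 47/6 + (1/3)·10.625 = 11.375.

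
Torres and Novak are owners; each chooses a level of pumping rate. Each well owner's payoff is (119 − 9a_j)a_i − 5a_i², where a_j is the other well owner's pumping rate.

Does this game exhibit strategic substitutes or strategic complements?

strategic substitutes

Torres's payoff is (119 − 9a_N)a_T − 5a_T².
∂π/∂a_T = 119 − 9a_N − 10a_T = 0, so a_T = 11.9 − 0.9a_N.
The best-response slope da_T/da_N = −0.9 < 0: the reaction function is downward-sloping, so the choices are strategic substitutes.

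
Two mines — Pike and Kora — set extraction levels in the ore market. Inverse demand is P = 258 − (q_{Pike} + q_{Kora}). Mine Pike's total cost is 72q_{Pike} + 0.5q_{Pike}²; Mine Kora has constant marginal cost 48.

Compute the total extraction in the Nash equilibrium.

121.2

Mine Pike's profit: π = q_{Pike}(258 − (q_{Pike} + q_{Kora})) − 72q_{Pike} − 0.5q_{Pike}².
∂π/∂q_{Pike} = 186 − 3q_{Pike} − q_{Kora} = 0, so q_{Pike} = 62 − (1/3)q_{Kora}.
For Kora: ∂π/∂q_{Kora} = 210 − 2q_{Kora} − q_{Pike} = 0 ⇒ q_{Kora} = 105 − 0.5q_{Pike}.
Solving the two reaction functions simultaneously: (1 − (−1/3)(−0.5))q_{Pike} = 62 − (1/3)·105, so (5/6)q_{Pike} = 27 and q_{Pike} = 32.4.
Then q_{Kora} = 105 − 0.5·32.4 = 88.8.
Total extraction: 32.4 + 88.8 = 121.2.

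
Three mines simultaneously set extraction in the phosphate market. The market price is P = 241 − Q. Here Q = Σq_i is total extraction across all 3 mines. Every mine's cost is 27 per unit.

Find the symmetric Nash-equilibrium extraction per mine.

A representative mine's profit is π_i = q_i(241 − Q) − 27q_i, with Q = q_i + Σ_{j≠i} q_j.
First-order condition: 214 − 2q_i − Σ_{j≠i} q_j = 0.
In a symmetric equilibrium every mine chooses the same q, so Σ_{j≠i} q_j = 2q. The condition becomes 214 − 4q = 0, giving q = 214/4 = 53.5.

53.5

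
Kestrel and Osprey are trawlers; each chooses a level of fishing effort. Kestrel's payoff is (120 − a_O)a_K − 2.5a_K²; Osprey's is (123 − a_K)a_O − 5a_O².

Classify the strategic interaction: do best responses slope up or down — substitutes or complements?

strategic substitutes

Expanding Kestrel's payoff: 120a_K − a_Oa_K − 2.5a_K².
∂π/∂a_K = 120 − a_O − 5a_K = 0, so a_K = 24 − 0.2a_O.
The best-response slope da_K/da_O = −0.2 < 0: the reaction function is downward-sloping, so the choices are strategic substitutes.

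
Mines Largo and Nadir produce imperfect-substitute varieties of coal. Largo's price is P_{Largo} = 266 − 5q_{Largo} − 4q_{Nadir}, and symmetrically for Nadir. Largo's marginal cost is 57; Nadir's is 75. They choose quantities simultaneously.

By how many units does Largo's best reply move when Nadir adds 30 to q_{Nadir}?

-12

Mine Largo's profit: π = q_{Largo}(266 − 5q_{Largo} − 4q_{Nadir}) − 57q_{Largo}.
∂π/∂q_{Largo} = 209 − 10q_{Largo} − 4q_{Nadir} = 0 ⇒ q_{Largo} = 20.9 − 0.4q_{Nadir}.
The reaction-function slope is −0.4, so a 30-unit rise in q_{Nadir} moves q_{Largo} by −0.4 × 30 = −12. Largo's best response falls — the actions are strategic substitutes.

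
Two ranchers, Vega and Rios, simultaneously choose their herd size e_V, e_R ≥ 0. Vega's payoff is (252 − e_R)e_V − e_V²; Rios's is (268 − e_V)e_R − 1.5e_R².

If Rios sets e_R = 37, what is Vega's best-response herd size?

107.5

Expanding Vega's payoff: 252e_V − e_Re_V − e_V².
∂π/∂e_V = 252 − e_R − 2e_V = 0, so e_V = 126 − 0.5e_R.
At e_R = 37: e_V = 126 − 0.5·37 = 107.5.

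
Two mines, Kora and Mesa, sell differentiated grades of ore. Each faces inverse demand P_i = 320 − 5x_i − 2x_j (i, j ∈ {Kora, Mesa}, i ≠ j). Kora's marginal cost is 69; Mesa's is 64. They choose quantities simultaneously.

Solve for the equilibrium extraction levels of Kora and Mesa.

20.8125, 21.4375

Mine Kora's profit: π = x_{Kora}(320 − 5x_{Kora} − 2x_{Mesa}) − 69x_{Kora}.
∂π/∂x_{Kora} = 251 − 10x_{Kora} − 2x_{Mesa} = 0 ⇒ x_{Kora} = 25.1 − 0.2x_{Mesa}.
Similarly x_{Mesa} = 25.6 − 0.2x_{Kora}.
Plugging x_{Mesa} into Kora's best response: x_{Kora} = 25.1 − 0.2(25.6 − 0.2x_{Kora}) ⇒ 0.96x_{Kora} = 19.98, so x_{Kora} = 20.8125.
Then x_{Mesa} = 25.6 − 0.2·20.8125 = 21.4375.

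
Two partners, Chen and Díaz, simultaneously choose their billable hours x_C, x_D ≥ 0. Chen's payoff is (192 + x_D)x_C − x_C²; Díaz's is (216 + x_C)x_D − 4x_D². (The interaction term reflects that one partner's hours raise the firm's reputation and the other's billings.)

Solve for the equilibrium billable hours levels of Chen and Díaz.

Expanding Chen's payoff: 192x_C + x_Dx_C − x_C².
∂π/∂x_C = 192 + x_D − 2x_C = 0, so x_C = 96 + 0.5x_D.
Likewise for Díaz: x_D = 27 + 0.125x_C.
Solving the two reaction functions simultaneously: (1 − (0.5)(0.125))x_C = 96 + 0.5·27, so 0.9375x_C = 109.5 and x_C = 116.8.
Then x_D = 27 + 0.125·116.8 = 41.6.

116.8, 41.6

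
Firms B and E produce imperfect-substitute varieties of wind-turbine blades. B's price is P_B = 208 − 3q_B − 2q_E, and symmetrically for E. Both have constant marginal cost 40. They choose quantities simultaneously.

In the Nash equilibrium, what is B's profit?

Firm B's profit: π = q_B(208 − 3q_B − 2q_E) − 40q_B.
∂π/∂q_B = 168 − 6q_B − 2q_E = 0 ⇒ q_B = 28 − (1/3)q_E.
The game is symmetric, so in equilibrium q_E = q_B: the reaction function gives (4/3)q_B = 28, hence q_B = 21.
P_B = 208 − 3·21 − 2·21 = 103.
Profit = (103 − 40)·21 = 1323.

1323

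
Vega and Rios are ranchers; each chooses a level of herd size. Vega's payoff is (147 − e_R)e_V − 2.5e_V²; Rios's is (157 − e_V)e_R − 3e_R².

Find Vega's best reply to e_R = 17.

Expanding Vega's payoff: 147e_V − e_Re_V − 2.5e_V².
∂π/∂e_V = 147 − e_R − 5e_V = 0, so e_V = 29.4 − 0.2e_R.
At e_R = 17: e_V = 29.4 − 0.2·17 = 26.

26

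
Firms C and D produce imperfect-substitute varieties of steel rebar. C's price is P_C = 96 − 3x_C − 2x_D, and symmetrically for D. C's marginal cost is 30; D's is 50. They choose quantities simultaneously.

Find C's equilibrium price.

Firm C's profit: π = x_C(96 − 3x_C − 2x_D) − 30x_C.
∂π/∂x_C = 66 − 6x_C − 2x_D = 0 ⇒ x_C = 11 − (1/3)x_D.
Similarly x_D = 23/3 − (1/3)x_C.
Solving the two reaction functions simultaneously: (1 − (−1/3)(−1/3))x_C = 11 − (1/3)·(23/3), so (8/9)x_C = 76/9 and x_C = 9.5.
Then x_D = 23/3 − (1/3)·9.5 = 4.5.
P_C = 96 − 3·9.5 − 2·4.5 = 58.5.

58.5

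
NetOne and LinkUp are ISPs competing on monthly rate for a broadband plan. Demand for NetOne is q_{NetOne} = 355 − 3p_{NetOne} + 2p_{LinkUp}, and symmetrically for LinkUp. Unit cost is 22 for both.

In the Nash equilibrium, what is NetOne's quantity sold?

249.75

NetOne's profit: π = (p_{NetOne} − 22)(355 − 3p_{NetOne} + 2p_{LinkUp}).
∂π/∂p_{NetOne} = 421 − 6p_{NetOne} + 2p_{LinkUp} = 0 ⇒ p_{NetOne} = 421/6 + (1/3)p_{LinkUp}.
Setting p_{NetOne} = p_{LinkUp} in the reaction function: p_{NetOne} = 421/6 + (1/3)p_{NetOne}, so p_{NetOne} = (421/6) / (2/3) = 105.25.
q_{NetOne} = 355 − 3·105.25 + 2·105.25 = 249.75.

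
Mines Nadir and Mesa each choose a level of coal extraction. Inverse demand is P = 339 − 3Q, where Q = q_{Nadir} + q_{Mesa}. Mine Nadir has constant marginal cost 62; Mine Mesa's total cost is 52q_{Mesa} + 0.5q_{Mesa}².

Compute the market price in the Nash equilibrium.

Mine Nadir's profit: π = q_{Nadir}(339 − 3(q_{Nadir} + q_{Mesa})) − 62q_{Nadir}.
∂π/∂q_{Nadir} = 277 − 6q_{Nadir} − 3q_{Mesa} = 0, so q_{Nadir} = 277/6 − 0.5q_{Mesa}.
For Mesa: ∂π/∂q_{Mesa} = 287 − 7q_{Mesa} − 3q_{Nadir} = 0 ⇒ q_{Mesa} = 41 − (3/7)q_{Nadir}.
Substituting the second reaction function into the first: q_{Nadir} = 277/6 − 0.5(41 − (3/7)q_{Nadir}), which gives (11/14)q_{Nadir} = 77/3 ⇒ q_{Nadir} = 98/3.
Then q_{Mesa} = 41 − (3/7)·(98/3) = 27.
Equilibrium price: P = 339 − 3·(179/3) = 160.

160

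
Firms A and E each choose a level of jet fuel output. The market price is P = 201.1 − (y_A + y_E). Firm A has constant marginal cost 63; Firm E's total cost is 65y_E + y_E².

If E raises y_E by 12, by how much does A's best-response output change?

-6

Firm A's profit: π = y_A(201.1 − (y_A + y_E)) − 63y_A.
∂π/∂y_A = 138.1 − 2y_A − y_E = 0, so y_A = 69.05 − 0.5y_E.
The reaction-function slope is −0.5, so a 12-unit rise in y_E moves y_A by −0.5 × 12 = −6. A's best response falls — the actions are strategic substitutes.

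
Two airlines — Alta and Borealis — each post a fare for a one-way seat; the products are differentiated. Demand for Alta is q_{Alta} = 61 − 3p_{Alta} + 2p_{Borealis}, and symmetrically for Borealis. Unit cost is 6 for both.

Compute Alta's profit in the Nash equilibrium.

Alta's profit: π = (p_{Alta} − 6)(61 − 3p_{Alta} + 2p_{Borealis}).
∂π/∂p_{Alta} = 79 − 6p_{Alta} + 2p_{Borealis} = 0 ⇒ p_{Alta} = 79/6 + (1/3)p_{Borealis}.
Setting p_{Alta} = p_{Borealis} in the reaction function: p_{Alta} = 79/6 + (1/3)p_{Alta}, so p_{Alta} = (79/6) / (2/3) = 19.75.
q_{Alta} = 61 − 3·19.75 + 2·19.75 = 41.25.
Profit = (19.75 − 6)·41.25 = 567.1875.

567.1875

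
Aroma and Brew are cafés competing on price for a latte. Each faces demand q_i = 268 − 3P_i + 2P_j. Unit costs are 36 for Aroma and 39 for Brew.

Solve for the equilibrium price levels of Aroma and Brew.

94.5625, 95.6875

Aroma's profit: π = (P_{Aroma} − 36)(268 − 3P_{Aroma} + 2P_{Brew}).
∂π/∂P_{Aroma} = 376 − 6P_{Aroma} + 2P_{Brew} = 0 ⇒ P_{Aroma} = 188/3 + (1/3)P_{Brew}.
Similarly P_{Brew} = 385/6 + (1/3)P_{Aroma}.
Solving the two reaction functions simultaneously: (1 − (1/3)(1/3))P_{Aroma} = 188/3 + (1/3)·(385/6), so (8/9)P_{Aroma} = 1513/18 and P_{Aroma} = 94.5625.
Then P_{Brew} = 385/6 + (1/3)·94.5625 = 95.6875.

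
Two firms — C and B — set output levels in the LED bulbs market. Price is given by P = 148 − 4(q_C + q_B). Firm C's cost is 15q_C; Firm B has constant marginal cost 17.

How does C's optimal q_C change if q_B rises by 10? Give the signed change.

-5

Firm C's profit: π = q_C(148 − 4(q_C + q_B)) − 15q_C.
∂π/∂q_C = 133 − 8q_C − 4q_B = 0, so q_C = 16.625 − 0.5q_B.
The reaction-function slope is −0.5, so a 10-unit rise in q_B moves q_C by −0.5 × 10 = −5. C's best response falls — the actions are strategic substitutes.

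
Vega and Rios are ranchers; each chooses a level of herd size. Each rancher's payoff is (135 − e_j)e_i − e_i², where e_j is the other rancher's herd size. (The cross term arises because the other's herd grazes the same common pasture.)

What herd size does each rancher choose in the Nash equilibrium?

45

Vega's payoff is (135 − e_R)e_V − e_V².
∂π/∂e_V = 135 − e_R − 2e_V = 0, so e_V = 67.5 − 0.5e_R.
The game is symmetric, so in equilibrium e_R = e_V: the reaction function gives 1.5e_V = 67.5, hence e_V = 45.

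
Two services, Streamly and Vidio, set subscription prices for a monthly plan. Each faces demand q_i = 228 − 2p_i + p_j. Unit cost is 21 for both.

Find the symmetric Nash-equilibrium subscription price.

90

Streamly's profit: π = (p_{Streamly} − 21)(228 − 2p_{Streamly} + p_{Vidio}).
∂π/∂p_{Streamly} = 270 − 4p_{Streamly} + p_{Vidio} = 0 ⇒ p_{Streamly} = 67.5 + 0.25p_{Vidio}.
The game is symmetric, so in equilibrium p_{Vidio} = p_{Streamly}: the reaction function gives 0.75p_{Streamly} = 67.5, hence p_{Streamly} = 90.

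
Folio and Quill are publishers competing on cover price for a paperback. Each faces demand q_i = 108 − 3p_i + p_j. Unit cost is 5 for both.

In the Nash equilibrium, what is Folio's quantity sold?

Folio's profit: π = (p_{Folio} − 5)(108 − 3p_{Folio} + p_{Quill}).
∂π/∂p_{Folio} = 123 − 6p_{Folio} + p_{Quill} = 0 ⇒ p_{Folio} = 20.5 + (1/6)p_{Quill}.
Setting p_{Folio} = p_{Quill} in the reaction function: p_{Folio} = 20.5 + (1/6)p_{Folio}, so p_{Folio} = 20.5 / (5/6) = 24.6.
q_{Folio} = 108 − 3·24.6 + 24.6 = 58.8.

58.8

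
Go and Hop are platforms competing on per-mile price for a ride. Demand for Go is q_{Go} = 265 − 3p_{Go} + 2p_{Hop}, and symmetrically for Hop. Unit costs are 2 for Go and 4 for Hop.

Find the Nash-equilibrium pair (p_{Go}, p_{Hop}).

Go's profit: π = (p_{Go} − 2)(265 − 3p_{Go} + 2p_{Hop}).
∂π/∂p_{Go} = 271 − 6p_{Go} + 2p_{Hop} = 0 ⇒ p_{Go} = 271/6 + (1/3)p_{Hop}.
Similarly p_{Hop} = 277/6 + (1/3)p_{Go}.
Substituting the second reaction function into the first: p_{Go} = 271/6 + (1/3)(277/6 + (1/3)p_{Go}), which gives (8/9)p_{Go} = 545/9 ⇒ p_{Go} = 68.125.
Then p_{Hop} = 277/6 + (1/3)·68.125 = 68.875.

68.125, 68.875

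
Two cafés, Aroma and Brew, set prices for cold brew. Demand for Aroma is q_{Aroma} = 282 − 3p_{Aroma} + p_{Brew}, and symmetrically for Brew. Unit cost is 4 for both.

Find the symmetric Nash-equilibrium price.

58.8

Aroma's profit: π = (p_{Aroma} − 4)(282 − 3p_{Aroma} + p_{Brew}).
∂π/∂p_{Aroma} = 294 − 6p_{Aroma} + p_{Brew} = 0 ⇒ p_{Aroma} = 49 + (1/6)p_{Brew}.
Setting p_{Aroma} = p_{Brew} in the reaction function: p_{Aroma} = 49 + (1/6)p_{Aroma}, so p_{Aroma} = 49 / (5/6) = 58.8.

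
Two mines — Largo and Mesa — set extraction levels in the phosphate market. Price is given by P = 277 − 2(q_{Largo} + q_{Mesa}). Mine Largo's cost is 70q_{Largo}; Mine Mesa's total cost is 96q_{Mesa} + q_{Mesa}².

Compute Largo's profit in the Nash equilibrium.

Mine Largo's profit: π = q_{Largo}(277 − 2(q_{Largo} + q_{Mesa})) − 70q_{Largo}.
∂π/∂q_{Largo} = 207 − 4q_{Largo} − 2q_{Mesa} = 0, so q_{Largo} = 51.75 − 0.5q_{Mesa}.
For Mesa: ∂π/∂q_{Mesa} = 181 − 6q_{Mesa} − 2q_{Largo} = 0 ⇒ q_{Mesa} = 181/6 − (1/3)q_{Largo}.
Solving the two reaction functions simultaneously: (1 − (−0.5)(−1/3))q_{Largo} = 51.75 − 0.5·(181/6), so (5/6)q_{Largo} = 110/3 and q_{Largo} = 44.
Then q_{Mesa} = 181/6 − (1/3)·44 = 15.5.
Price P = 277 − 2·59.5 = 158.
Largo's profit: (158 − 70)·44 = 3872.

3872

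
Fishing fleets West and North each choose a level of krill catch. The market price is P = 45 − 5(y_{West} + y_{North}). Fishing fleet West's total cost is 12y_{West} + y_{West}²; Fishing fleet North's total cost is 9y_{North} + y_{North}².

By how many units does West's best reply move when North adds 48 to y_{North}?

-20

Fishing fleet West's profit: π = y_{West}(45 − 5(y_{West} + y_{North})) − 12y_{West} − y_{West}².
∂π/∂y_{West} = 33 − 12y_{West} − 5y_{North} = 0, so y_{West} = 2.75 − (5/12)y_{North}.
The reaction-function slope is −5/12, so a 48-unit rise in y_{North} moves y_{West} by −5/12 × 48 = −20. West's best response falls — the actions are strategic substitutes.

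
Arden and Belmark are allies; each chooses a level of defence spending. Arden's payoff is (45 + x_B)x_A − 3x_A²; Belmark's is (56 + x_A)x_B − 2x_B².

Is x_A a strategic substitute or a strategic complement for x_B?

Expanding Arden's payoff: 45x_A + x_Bx_A − 3x_A².
∂π/∂x_A = 45 + x_B − 6x_A = 0, so x_A = 7.5 + (1/6)x_B.
The best-response slope dx_A/dx_B = 1/6 > 0: the reaction function is upward-sloping, so the choices are strategic complements.

strategic complements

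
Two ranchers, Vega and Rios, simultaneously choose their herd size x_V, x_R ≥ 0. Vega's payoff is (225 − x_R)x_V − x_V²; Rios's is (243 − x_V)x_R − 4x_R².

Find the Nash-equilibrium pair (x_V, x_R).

103.8, 17.4

Expanding Vega's payoff: 225x_V − x_Rx_V − x_V².
∂π/∂x_V = 225 − x_R − 2x_V = 0, so x_V = 112.5 − 0.5x_R.
Likewise for Rios: x_R = 30.375 − 0.125x_V.
Plugging x_R into Vega's best response: x_V = 112.5 − 0.5(30.375 − 0.125x_V) ⇒ 0.9375x_V = 97.3125, so x_V = 103.8.
Then x_R = 30.375 − 0.125·103.8 = 17.4.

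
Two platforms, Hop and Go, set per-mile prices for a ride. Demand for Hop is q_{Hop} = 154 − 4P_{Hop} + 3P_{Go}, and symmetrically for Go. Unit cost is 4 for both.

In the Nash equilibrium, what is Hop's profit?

3600

Hop's profit: π = (P_{Hop} − 4)(154 − 4P_{Hop} + 3P_{Go}).
∂π/∂P_{Hop} = 170 − 8P_{Hop} + 3P_{Go} = 0 ⇒ P_{Hop} = 21.25 + 0.375P_{Go}.
By symmetry P_{Go} = P_{Hop}; substituting into the reaction function, 0.625P_{Hop} = 21.25 and P_{Hop} = 34.
q_{Hop} = 154 − 4·34 + 3·34 = 120.
Profit = (34 − 4)·120 = 3600.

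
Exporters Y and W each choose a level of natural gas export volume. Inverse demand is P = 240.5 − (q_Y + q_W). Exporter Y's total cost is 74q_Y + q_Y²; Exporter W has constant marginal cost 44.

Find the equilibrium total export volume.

108

Exporter Y's profit: π = q_Y(240.5 − (q_Y + q_W)) − 74q_Y − q_Y².
∂π/∂q_Y = 166.5 − 4q_Y − q_W = 0, so q_Y = 41.625 − 0.25q_W.
For W: ∂π/∂q_W = 196.5 − 2q_W − q_Y = 0 ⇒ q_W = 98.25 − 0.5q_Y.
Solving the two reaction functions simultaneously: (1 − (−0.25)(−0.5))q_Y = 41.625 − 0.25·98.25, so 0.875q_Y = 17.0625 and q_Y = 19.5.
Then q_W = 98.25 − 0.5·19.5 = 88.5.
Total export volume: 19.5 + 88.5 = 108.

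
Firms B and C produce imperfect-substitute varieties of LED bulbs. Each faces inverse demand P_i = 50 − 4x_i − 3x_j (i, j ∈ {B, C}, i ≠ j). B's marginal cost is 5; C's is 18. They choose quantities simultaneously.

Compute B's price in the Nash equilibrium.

Firm B's profit: π = x_B(50 − 4x_B − 3x_C) − 5x_B.
∂π/∂x_B = 45 − 8x_B − 3x_C = 0 ⇒ x_B = 5.625 − 0.375x_C.
Similarly x_C = 4 − 0.375x_B.
Solving the two reaction functions simultaneously: (1 − (−0.375)(−0.375))x_B = 5.625 − 0.375·4, so (55/64)x_B = 4.125 and x_B = 4.8.
Then x_C = 4 − 0.375·4.8 = 2.2.
P_B = 50 − 4·4.8 − 3·2.2 = 24.2.

24.2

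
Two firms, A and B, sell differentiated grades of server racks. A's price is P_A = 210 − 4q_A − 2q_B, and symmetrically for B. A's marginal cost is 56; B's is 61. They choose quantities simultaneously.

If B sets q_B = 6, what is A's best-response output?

17.75

Firm A's profit: π = q_A(210 − 4q_A − 2q_B) − 56q_A.
∂π/∂q_A = 154 − 8q_A − 2q_B = 0 ⇒ q_A = 19.25 − 0.25q_B.
At q_B = 6: q_A = 19.25 − 0.25·6 = 17.75.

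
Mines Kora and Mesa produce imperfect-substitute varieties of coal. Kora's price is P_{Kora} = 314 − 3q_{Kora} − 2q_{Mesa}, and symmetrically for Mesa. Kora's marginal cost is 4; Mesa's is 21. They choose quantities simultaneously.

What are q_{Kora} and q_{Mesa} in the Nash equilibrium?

Mine Kora's profit: π = q_{Kora}(314 − 3q_{Kora} − 2q_{Mesa}) − 4q_{Kora}.
∂π/∂q_{Kora} = 310 − 6q_{Kora} − 2q_{Mesa} = 0 ⇒ q_{Kora} = 155/3 − (1/3)q_{Mesa}.
Similarly q_{Mesa} = 293/6 − (1/3)q_{Kora}.
Solving the two reaction functions simultaneously: (1 − (−1/3)(−1/3))q_{Kora} = 155/3 − (1/3)·(293/6), so (8/9)q_{Kora} = 637/18 and q_{Kora} = 39.8125.
Then q_{Mesa} = 293/6 − (1/3)·39.8125 = 35.5625.

39.8125, 35.5625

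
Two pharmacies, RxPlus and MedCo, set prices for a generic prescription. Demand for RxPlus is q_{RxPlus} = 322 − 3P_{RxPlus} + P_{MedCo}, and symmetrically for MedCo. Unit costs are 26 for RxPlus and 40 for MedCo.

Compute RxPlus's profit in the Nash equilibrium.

9141.12

RxPlus's profit: π = (P_{RxPlus} − 26)(322 − 3P_{RxPlus} + P_{MedCo}).
∂π/∂P_{RxPlus} = 400 − 6P_{RxPlus} + P_{MedCo} = 0 ⇒ P_{RxPlus} = 200/3 + (1/6)P_{MedCo}.
Similarly P_{MedCo} = 221/3 + (1/6)P_{RxPlus}.
Plugging P_{MedCo} into RxPlus's best response: P_{RxPlus} = 200/3 + (1/6)(221/3 + (1/6)P_{RxPlus}) ⇒ (35/36)P_{RxPlus} = 1421/18, so P_{RxPlus} = 81.2.
Then P_{MedCo} = 221/3 + (1/6)·81.2 = 87.2.
q_{RxPlus} = 322 − 3·81.2 + 87.2 = 165.6.
Profit = (81.2 − 26)·165.6 = 9141.12.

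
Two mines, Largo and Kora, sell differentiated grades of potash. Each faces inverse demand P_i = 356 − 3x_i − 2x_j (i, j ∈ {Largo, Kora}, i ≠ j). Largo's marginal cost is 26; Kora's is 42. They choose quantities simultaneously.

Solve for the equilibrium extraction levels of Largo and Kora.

Mine Largo's profit: π = x_{Largo}(356 − 3x_{Largo} − 2x_{Kora}) − 26x_{Largo}.
∂π/∂x_{Largo} = 330 − 6x_{Largo} − 2x_{Kora} = 0 ⇒ x_{Largo} = 55 − (1/3)x_{Kora}.
Similarly x_{Kora} = 157/3 − (1/3)x_{Largo}.
Plugging x_{Kora} into Largo's best response: x_{Largo} = 55 − (1/3)(157/3 − (1/3)x_{Largo}) ⇒ (8/9)x_{Largo} = 338/9, so x_{Largo} = 42.25.
Then x_{Kora} = 157/3 − (1/3)·42.25 = 38.25.

42.25, 38.25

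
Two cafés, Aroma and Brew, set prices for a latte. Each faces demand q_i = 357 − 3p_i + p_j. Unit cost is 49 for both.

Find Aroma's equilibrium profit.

Aroma's profit: π = (p_{Aroma} − 49)(357 − 3p_{Aroma} + p_{Brew}).
∂π/∂p_{Aroma} = 504 − 6p_{Aroma} + p_{Brew} = 0 ⇒ p_{Aroma} = 84 + (1/6)p_{Brew}.
The game is symmetric, so in equilibrium p_{Brew} = p_{Aroma}: the reaction function gives (5/6)p_{Aroma} = 84, hence p_{Aroma} = 100.8.
q_{Aroma} = 357 − 3·100.8 + 100.8 = 155.4.
Profit = (100.8 − 49)·155.4 = 8049.72.

8049.72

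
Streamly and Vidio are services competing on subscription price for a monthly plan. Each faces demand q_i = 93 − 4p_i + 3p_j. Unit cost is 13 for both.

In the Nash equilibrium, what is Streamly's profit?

1024

Streamly's profit: π = (p_{Streamly} − 13)(93 − 4p_{Streamly} + 3p_{Vidio}).
∂π/∂p_{Streamly} = 145 − 8p_{Streamly} + 3p_{Vidio} = 0 ⇒ p_{Streamly} = 18.125 + 0.375p_{Vidio}.
Setting p_{Streamly} = p_{Vidio} in the reaction function: p_{Streamly} = 18.125 + 0.375p_{Streamly}, so p_{Streamly} = 18.125 / 0.625 = 29.
q_{Streamly} = 93 − 4·29 + 3·29 = 64.
Profit = (29 − 13)·64 = 1024.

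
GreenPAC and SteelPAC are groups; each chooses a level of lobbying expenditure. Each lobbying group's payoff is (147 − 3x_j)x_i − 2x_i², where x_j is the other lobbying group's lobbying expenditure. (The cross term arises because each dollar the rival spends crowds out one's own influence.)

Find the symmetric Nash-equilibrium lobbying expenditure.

21

GreenPAC's payoff is (147 − 3x_S)x_G − 2x_G².
∂π/∂x_G = 147 − 3x_S − 4x_G = 0, so x_G = 36.75 − 0.75x_S.
By symmetry x_S = x_G; substituting into the reaction function, 1.75x_G = 36.75 and x_G = 21.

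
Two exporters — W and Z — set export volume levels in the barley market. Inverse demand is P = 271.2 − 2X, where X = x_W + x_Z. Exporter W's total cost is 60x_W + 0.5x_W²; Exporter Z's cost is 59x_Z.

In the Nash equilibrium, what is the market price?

Exporter W's profit: π = x_W(271.2 − 2(x_W + x_Z)) − 60x_W − 0.5x_W².
∂π/∂x_W = 211.2 − 5x_W − 2x_Z = 0, so x_W = 42.24 − 0.4x_Z.
For Z: ∂π/∂x_Z = 212.2 − 4x_Z − 2x_W = 0 ⇒ x_Z = 53.05 − 0.5x_W.
Substituting the second reaction function into the first: x_W = 42.24 − 0.4(53.05 − 0.5x_W), which gives 0.8x_W = 21.02 ⇒ x_W = 26.275.
Then x_Z = 53.05 − 0.5·26.275 = 39.9125.
Equilibrium price: P = 271.2 − 2·66.1875 = 138.825.

138.825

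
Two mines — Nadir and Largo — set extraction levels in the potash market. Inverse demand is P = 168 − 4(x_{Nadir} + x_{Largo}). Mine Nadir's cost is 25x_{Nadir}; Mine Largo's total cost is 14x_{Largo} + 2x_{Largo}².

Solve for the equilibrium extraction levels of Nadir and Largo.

Mine Nadir's profit: π = x_{Nadir}(168 − 4(x_{Nadir} + x_{Largo})) − 25x_{Nadir}.
∂π/∂x_{Nadir} = 143 − 8x_{Nadir} − 4x_{Largo} = 0, so x_{Nadir} = 17.875 − 0.5x_{Largo}.
For Largo: ∂π/∂x_{Largo} = 154 − 12x_{Largo} − 4x_{Nadir} = 0 ⇒ x_{Largo} = 77/6 − (1/3)x_{Nadir}.
Plugging x_{Largo} into Nadir's best response: x_{Nadir} = 17.875 − 0.5(77/6 − (1/3)x_{Nadir}) ⇒ (5/6)x_{Nadir} = 275/24, so x_{Nadir} = 13.75.
Then x_{Largo} = 77/6 − (1/3)·13.75 = 8.25.

13.75, 8.25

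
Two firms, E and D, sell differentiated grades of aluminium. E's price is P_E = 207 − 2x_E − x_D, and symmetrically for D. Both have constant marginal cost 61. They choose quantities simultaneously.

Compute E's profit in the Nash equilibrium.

1705.28

Firm E's profit: π = x_E(207 − 2x_E − x_D) − 61x_E.
∂π/∂x_E = 146 − 4x_E − x_D = 0 ⇒ x_E = 36.5 − 0.25x_D.
Setting x_E = x_D in the reaction function: x_E = 36.5 − 0.25x_E, so x_E = 36.5 / 1.25 = 29.2.
P_E = 207 − 2·29.2 − 29.2 = 119.4.
Profit = (119.4 − 61)·29.2 = 1705.28.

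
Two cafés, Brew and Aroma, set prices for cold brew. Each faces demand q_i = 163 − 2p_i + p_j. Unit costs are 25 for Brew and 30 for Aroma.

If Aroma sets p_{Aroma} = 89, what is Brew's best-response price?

Brew's profit: π = (p_{Brew} − 25)(163 − 2p_{Brew} + p_{Aroma}).
∂π/∂p_{Brew} = 213 − 4p_{Brew} + p_{Aroma} = 0 ⇒ p_{Brew} = 53.25 + 0.25p_{Aroma}.
At p_{Aroma} = 89: p_{Brew} = 53.25 + 0.25·89 = 75.5.

75.5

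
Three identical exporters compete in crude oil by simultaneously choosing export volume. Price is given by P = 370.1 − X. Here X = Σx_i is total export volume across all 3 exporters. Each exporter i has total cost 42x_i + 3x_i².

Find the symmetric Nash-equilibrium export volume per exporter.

32.81

A representative exporter's profit is π_i = x_i(370.1 − X) − 42x_i − 3x_i², with X = x_i + Σ_{j≠i} x_j.
First-order condition: 328.1 − 8x_i − Σ_{j≠i} x_j = 0.
With identical exporters, set every x_j = x: then 328.1 − 8x − 2x = 0, i.e. x = 328.1/10 = 32.81.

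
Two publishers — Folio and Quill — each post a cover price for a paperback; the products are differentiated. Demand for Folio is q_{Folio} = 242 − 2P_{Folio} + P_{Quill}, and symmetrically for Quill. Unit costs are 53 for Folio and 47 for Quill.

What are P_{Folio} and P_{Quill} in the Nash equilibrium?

Folio's profit: π = (P_{Folio} − 53)(242 − 2P_{Folio} + P_{Quill}).
∂π/∂P_{Folio} = 348 − 4P_{Folio} + P_{Quill} = 0 ⇒ P_{Folio} = 87 + 0.25P_{Quill}.
Similarly P_{Quill} = 84 + 0.25P_{Folio}.
Solving the two reaction functions simultaneously: (1 − (0.25)(0.25))P_{Folio} = 87 + 0.25·84, so 0.9375P_{Folio} = 108 and P_{Folio} = 115.2.
Then P_{Quill} = 84 + 0.25·115.2 = 112.8.

115.2, 112.8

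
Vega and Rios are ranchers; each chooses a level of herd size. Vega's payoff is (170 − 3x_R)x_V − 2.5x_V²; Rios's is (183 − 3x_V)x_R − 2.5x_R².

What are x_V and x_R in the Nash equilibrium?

18.8125, 25.3125

Expanding Vega's payoff: 170x_V − 3x_Rx_V − 2.5x_V².
∂π/∂x_V = 170 − 3x_R − 5x_V = 0, so x_V = 34 − 0.6x_R.
Likewise for Rios: x_R = 36.6 − 0.6x_V.
Plugging x_R into Vega's best response: x_V = 34 − 0.6(36.6 − 0.6x_V) ⇒ 0.64x_V = 12.04, so x_V = 18.8125.
Then x_R = 36.6 − 0.6·18.8125 = 25.3125.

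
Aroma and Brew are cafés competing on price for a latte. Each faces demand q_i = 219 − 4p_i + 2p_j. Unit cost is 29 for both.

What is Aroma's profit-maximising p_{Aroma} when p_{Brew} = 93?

Aroma's profit: π = (p_{Aroma} − 29)(219 − 4p_{Aroma} + 2p_{Brew}).
∂π/∂p_{Aroma} = 335 − 8p_{Aroma} + 2p_{Brew} = 0 ⇒ p_{Aroma} = 41.875 + 0.25p_{Brew}.
At p_{Brew} = 93: p_{Aroma} = 41.875 + 0.25·93 = 65.125.

65.125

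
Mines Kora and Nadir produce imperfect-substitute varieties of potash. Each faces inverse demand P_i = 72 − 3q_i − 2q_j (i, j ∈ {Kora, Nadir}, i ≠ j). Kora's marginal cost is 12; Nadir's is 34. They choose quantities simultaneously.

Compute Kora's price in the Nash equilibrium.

Mine Kora's profit: π = q_{Kora}(72 − 3q_{Kora} − 2q_{Nadir}) − 12q_{Kora}.
∂π/∂q_{Kora} = 60 − 6q_{Kora} − 2q_{Nadir} = 0 ⇒ q_{Kora} = 10 − (1/3)q_{Nadir}.
Similarly q_{Nadir} = 19/3 − (1/3)q_{Kora}.
Plugging q_{Nadir} into Kora's best response: q_{Kora} = 10 − (1/3)(19/3 − (1/3)q_{Kora}) ⇒ (8/9)q_{Kora} = 71/9, so q_{Kora} = 8.875.
Then q_{Nadir} = 19/3 − (1/3)·8.875 = 3.375.
P_{Kora} = 72 − 3·8.875 − 2·3.375 = 38.625.

38.625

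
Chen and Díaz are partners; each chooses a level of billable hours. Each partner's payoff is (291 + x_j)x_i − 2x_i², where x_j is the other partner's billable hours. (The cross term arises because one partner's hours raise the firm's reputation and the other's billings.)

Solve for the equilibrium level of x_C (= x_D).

97

Chen's payoff is (291 + x_D)x_C − 2x_C².
∂π/∂x_C = 291 + x_D − 4x_C = 0, so x_C = 72.75 + 0.25x_D.
Setting x_C = x_D in the reaction function: x_C = 72.75 + 0.25x_C, so x_C = 72.75 / 0.75 = 97.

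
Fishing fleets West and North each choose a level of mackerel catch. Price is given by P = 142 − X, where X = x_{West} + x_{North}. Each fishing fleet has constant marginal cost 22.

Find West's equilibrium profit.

Fishing fleet West's profit: π = x_{West}(142 − (x_{West} + x_{North})) − 22x_{West}.
∂π/∂x_{West} = 120 − 2x_{West} − x_{North} = 0, so x_{West} = 60 − 0.5x_{North}.
By symmetry x_{North} = x_{West}; substituting into the reaction function, 1.5x_{West} = 60 and x_{West} = 40.
Price P = 142 − 80 = 62.
West's profit: (62 − 22)·40 = 1600.

1600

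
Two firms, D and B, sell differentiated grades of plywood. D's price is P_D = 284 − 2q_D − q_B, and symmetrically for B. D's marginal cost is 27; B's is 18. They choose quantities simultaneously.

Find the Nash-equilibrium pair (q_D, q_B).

50.8, 53.8

Firm D's profit: π = q_D(284 − 2q_D − q_B) − 27q_D.
∂π/∂q_D = 257 − 4q_D − q_B = 0 ⇒ q_D = 64.25 − 0.25q_B.
Similarly q_B = 66.5 − 0.25q_D.
Substituting the second reaction function into the first: q_D = 64.25 − 0.25(66.5 − 0.25q_D), which gives 0.9375q_D = 47.625 ⇒ q_D = 50.8.
Then q_B = 66.5 − 0.25·50.8 = 53.8.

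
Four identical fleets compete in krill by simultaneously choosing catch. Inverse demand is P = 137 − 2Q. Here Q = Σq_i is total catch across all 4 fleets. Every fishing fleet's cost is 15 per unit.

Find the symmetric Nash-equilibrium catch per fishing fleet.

12.2

A representative fishing fleet's profit is π_i = q_i(137 − 2Q) − 15q_i, with Q = q_i + Σ_{j≠i} q_j.
First-order condition: 122 − 4q_i − 2Σ_{j≠i} q_j = 0.
Imposing symmetry (q_j = q for all j) turns Σ_{j≠i} q_j into 3q, so 122 = 10q and q = 12.2.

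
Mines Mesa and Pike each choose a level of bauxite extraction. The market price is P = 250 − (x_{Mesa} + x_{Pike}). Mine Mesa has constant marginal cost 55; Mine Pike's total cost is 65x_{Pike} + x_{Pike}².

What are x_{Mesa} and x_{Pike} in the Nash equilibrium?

85, 25

Mine Mesa's profit: π = x_{Mesa}(250 − (x_{Mesa} + x_{Pike})) − 55x_{Mesa}.
∂π/∂x_{Mesa} = 195 − 2x_{Mesa} − x_{Pike} = 0, so x_{Mesa} = 97.5 − 0.5x_{Pike}.
For Pike: ∂π/∂x_{Pike} = 185 − 4x_{Pike} − x_{Mesa} = 0 ⇒ x_{Pike} = 46.25 − 0.25x_{Mesa}.
Solving the two reaction functions simultaneously: (1 − (−0.5)(−0.25))x_{Mesa} = 97.5 − 0.5·46.25, so 0.875x_{Mesa} = 74.375 and x_{Mesa} = 85.
Then x_{Pike} = 46.25 − 0.25·85 = 25.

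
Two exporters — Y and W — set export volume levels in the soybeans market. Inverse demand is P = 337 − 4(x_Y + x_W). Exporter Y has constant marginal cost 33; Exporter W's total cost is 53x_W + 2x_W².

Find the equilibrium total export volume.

Exporter Y's profit: π = x_Y(337 − 4(x_Y + x_W)) − 33x_Y.
∂π/∂x_Y = 304 − 8x_Y − 4x_W = 0, so x_Y = 38 − 0.5x_W.
For W: ∂π/∂x_W = 284 − 12x_W − 4x_Y = 0 ⇒ x_W = 71/3 − (1/3)x_Y.
Solving the two reaction functions simultaneously: (1 − (−0.5)(−1/3))x_Y = 38 − 0.5·(71/3), so (5/6)x_Y = 157/6 and x_Y = 31.4.
Then x_W = 71/3 − (1/3)·31.4 = 13.2.
Total export volume: 31.4 + 13.2 = 44.6.

44.6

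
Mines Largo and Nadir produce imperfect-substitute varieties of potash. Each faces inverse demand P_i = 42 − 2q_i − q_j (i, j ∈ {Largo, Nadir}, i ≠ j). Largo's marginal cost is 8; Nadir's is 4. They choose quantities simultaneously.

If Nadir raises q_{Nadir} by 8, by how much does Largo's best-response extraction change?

Mine Largo's profit: π = q_{Largo}(42 − 2q_{Largo} − q_{Nadir}) − 8q_{Largo}.
∂π/∂q_{Largo} = 34 − 4q_{Largo} − q_{Nadir} = 0 ⇒ q_{Largo} = 8.5 − 0.25q_{Nadir}.
The reaction-function slope is −0.25, so an 8-unit rise in q_{Nadir} moves q_{Largo} by −0.25 × 8 = −2. Largo's best response falls — the actions are strategic substitutes.

-2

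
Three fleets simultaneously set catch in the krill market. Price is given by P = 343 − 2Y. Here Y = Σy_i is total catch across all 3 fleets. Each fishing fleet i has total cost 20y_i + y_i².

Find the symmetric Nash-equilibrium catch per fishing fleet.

32.3

A representative fishing fleet's profit is π_i = y_i(343 − 2Y) − 20y_i − y_i², with Y = y_i + Σ_{j≠i} y_j.
First-order condition: 323 − 6y_i − 2Σ_{j≠i} y_j = 0.
With identical fishing fleets, set every y_j = y: then 323 − 6y − 4y = 0, i.e. y = 323/10 = 32.3.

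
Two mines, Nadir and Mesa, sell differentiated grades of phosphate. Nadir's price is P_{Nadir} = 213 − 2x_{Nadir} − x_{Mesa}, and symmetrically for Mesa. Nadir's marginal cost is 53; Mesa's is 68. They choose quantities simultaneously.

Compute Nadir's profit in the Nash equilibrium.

2178

Mine Nadir's profit: π = x_{Nadir}(213 − 2x_{Nadir} − x_{Mesa}) − 53x_{Nadir}.
∂π/∂x_{Nadir} = 160 − 4x_{Nadir} − x_{Mesa} = 0 ⇒ x_{Nadir} = 40 − 0.25x_{Mesa}.
Similarly x_{Mesa} = 36.25 − 0.25x_{Nadir}.
Substituting the second reaction function into the first: x_{Nadir} = 40 − 0.25(36.25 − 0.25x_{Nadir}), which gives 0.9375x_{Nadir} = 30.9375 ⇒ x_{Nadir} = 33.
Then x_{Mesa} = 36.25 − 0.25·33 = 28.
P_{Nadir} = 213 − 2·33 − 28 = 119.
Profit = (119 − 53)·33 = 2178.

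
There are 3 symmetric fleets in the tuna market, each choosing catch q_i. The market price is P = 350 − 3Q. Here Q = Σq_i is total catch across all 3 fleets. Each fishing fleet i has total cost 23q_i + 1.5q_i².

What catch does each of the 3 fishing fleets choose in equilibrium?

21.8

A representative fishing fleet's profit is π_i = q_i(350 − 3Q) − 23q_i − 1.5q_i², with Q = q_i + Σ_{j≠i} q_j.
First-order condition: 327 − 9q_i − 3Σ_{j≠i} q_j = 0.
With identical fishing fleets, set every q_j = q: then 327 − 9q − 6q = 0, i.e. q = 327/15 = 21.8.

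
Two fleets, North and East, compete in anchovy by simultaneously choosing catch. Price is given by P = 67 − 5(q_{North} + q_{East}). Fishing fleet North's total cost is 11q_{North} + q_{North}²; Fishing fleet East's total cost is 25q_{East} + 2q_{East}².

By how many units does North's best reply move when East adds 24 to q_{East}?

Fishing fleet North's profit: π = q_{North}(67 − 5(q_{North} + q_{East})) − 11q_{North} − q_{North}².
∂π/∂q_{North} = 56 − 12q_{North} − 5q_{East} = 0, so q_{North} = 14/3 − (5/12)q_{East}.
The reaction-function slope is −5/12, so a 24-unit rise in q_{East} moves q_{North} by −5/12 × 24 = −10. North's best response falls — the actions are strategic substitutes.

-10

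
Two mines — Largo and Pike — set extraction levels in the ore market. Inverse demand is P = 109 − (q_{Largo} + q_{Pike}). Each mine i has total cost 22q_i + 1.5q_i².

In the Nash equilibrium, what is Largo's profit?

525.625

Mine Largo's profit: π = q_{Largo}(109 − (q_{Largo} + q_{Pike})) − 22q_{Largo} − 1.5q_{Largo}².
∂π/∂q_{Largo} = 87 − 5q_{Largo} − q_{Pike} = 0, so q_{Largo} = 17.4 − 0.2q_{Pike}.
Setting q_{Largo} = q_{Pike} in the reaction function: q_{Largo} = 17.4 − 0.2q_{Largo}, so q_{Largo} = 17.4 / 1.2 = 14.5.
Price P = 109 − 29 = 80.
Largo's profit: (80 − 22)·14.5 − 1.5(14.5)² = 525.625.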